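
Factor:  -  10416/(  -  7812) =4/3 = 2^2*3^( - 1)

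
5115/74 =69+9/74 = 69.12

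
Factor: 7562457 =3^3*7^1*40013^1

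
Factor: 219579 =3^1*53^1*1381^1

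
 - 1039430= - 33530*31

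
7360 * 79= 581440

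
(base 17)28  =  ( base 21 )20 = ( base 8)52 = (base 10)42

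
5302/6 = 883+2/3=883.67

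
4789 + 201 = 4990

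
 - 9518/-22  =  432+7/11 = 432.64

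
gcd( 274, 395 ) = 1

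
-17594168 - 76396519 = -93990687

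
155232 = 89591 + 65641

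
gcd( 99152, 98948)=4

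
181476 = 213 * 852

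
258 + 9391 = 9649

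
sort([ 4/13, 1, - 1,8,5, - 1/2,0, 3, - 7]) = [ - 7, - 1,  -  1/2,0,4/13,1, 3, 5,8 ]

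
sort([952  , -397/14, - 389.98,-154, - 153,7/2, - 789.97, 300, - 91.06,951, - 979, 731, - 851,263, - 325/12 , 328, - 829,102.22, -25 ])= [ - 979 ,-851,- 829 , - 789.97, - 389.98,- 154,-153, - 91.06, - 397/14,  -  325/12, - 25, 7/2 , 102.22,263,300,  328, 731,951,952] 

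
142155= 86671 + 55484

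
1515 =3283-1768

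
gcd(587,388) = 1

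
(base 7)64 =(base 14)34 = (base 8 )56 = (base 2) 101110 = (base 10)46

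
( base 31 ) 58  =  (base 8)243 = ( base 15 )ad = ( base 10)163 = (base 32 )53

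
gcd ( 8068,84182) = 2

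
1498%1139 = 359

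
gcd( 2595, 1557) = 519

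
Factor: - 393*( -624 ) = 2^4*3^2*13^1*131^1 = 245232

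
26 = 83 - 57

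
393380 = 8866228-8472848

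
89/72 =89/72 = 1.24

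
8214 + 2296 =10510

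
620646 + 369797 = 990443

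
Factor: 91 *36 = 2^2 * 3^2*7^1 * 13^1 = 3276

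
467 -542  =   - 75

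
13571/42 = 13571/42 = 323.12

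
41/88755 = 41/88755 = 0.00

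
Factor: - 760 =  - 2^3*5^1*19^1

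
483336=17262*28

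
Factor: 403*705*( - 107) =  - 30400305 = - 3^1*5^1*13^1*31^1*47^1*107^1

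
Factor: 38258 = 2^1*11^1 * 37^1 * 47^1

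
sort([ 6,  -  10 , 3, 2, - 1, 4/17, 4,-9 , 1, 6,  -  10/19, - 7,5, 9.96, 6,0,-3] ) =[ - 10, - 9, - 7, - 3,-1, - 10/19,0, 4/17  ,  1, 2, 3,4, 5,6, 6,6, 9.96] 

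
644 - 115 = 529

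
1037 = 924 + 113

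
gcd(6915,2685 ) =15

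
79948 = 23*3476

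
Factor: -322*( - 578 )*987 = 183696492 = 2^2 * 3^1*7^2*17^2 *23^1*47^1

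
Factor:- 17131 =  - 37^1 * 463^1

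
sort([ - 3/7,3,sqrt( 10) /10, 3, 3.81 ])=[-3/7,sqrt( 10)/10, 3,3, 3.81] 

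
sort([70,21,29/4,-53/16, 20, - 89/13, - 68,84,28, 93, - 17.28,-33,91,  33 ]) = [-68 ,  -  33,-17.28 , - 89/13,-53/16,29/4,20,21, 28, 33, 70, 84,91,93]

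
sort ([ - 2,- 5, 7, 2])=[ - 5,-2, 2,7]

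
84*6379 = 535836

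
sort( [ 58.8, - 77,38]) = [ - 77,38, 58.8]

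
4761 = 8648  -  3887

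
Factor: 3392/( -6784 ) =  - 1/2 = - 2^( - 1)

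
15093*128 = 1931904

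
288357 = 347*831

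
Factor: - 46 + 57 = 11^1 = 11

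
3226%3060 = 166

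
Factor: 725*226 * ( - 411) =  - 2^1*3^1*5^2*29^1*113^1*137^1 = - 67342350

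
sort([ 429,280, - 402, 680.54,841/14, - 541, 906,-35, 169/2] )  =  [ - 541, - 402, - 35,841/14, 169/2,  280,429,680.54, 906 ]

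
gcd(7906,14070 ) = 134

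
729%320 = 89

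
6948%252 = 144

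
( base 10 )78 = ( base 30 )2I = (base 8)116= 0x4E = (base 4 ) 1032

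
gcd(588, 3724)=196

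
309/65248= 309/65248=0.00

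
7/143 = 7/143 =0.05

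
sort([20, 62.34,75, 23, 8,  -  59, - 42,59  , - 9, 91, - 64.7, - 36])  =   [ - 64.7, - 59, - 42, - 36, - 9,8, 20,23,  59,62.34,75, 91]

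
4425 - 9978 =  - 5553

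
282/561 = 94/187 = 0.50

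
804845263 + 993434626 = 1798279889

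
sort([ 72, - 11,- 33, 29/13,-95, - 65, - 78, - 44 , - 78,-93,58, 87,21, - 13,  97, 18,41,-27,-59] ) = [-95, - 93 ,  -  78, - 78, - 65,  -  59, - 44, - 33,-27, - 13, - 11, 29/13,18, 21, 41, 58, 72, 87, 97 ] 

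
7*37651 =263557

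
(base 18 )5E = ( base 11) 95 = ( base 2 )1101000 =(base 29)3H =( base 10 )104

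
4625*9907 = 45819875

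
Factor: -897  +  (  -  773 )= -1670 = - 2^1* 5^1* 167^1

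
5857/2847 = 5857/2847 = 2.06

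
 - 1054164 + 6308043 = 5253879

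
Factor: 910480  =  2^4*5^1*19^1*599^1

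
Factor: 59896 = 2^3* 7487^1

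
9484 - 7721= 1763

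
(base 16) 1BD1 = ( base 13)331a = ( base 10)7121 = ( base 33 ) 6hq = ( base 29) 8DG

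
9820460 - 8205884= 1614576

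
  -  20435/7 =  -  2920+5/7= -  2919.29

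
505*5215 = 2633575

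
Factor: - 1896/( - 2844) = 2/3 = 2^1*3^( - 1 )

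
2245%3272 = 2245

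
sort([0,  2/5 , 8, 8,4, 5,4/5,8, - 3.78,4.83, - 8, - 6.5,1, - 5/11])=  [- 8,-6.5, - 3.78, - 5/11,0,  2/5 , 4/5, 1,4,4.83,5,8,8,8 ] 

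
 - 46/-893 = 46/893 = 0.05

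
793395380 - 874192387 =-80797007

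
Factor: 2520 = 2^3*3^2*5^1*7^1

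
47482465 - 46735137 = 747328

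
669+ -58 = 611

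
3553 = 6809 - 3256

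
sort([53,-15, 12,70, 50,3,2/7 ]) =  [ - 15, 2/7,3 , 12, 50,  53, 70]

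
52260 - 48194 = 4066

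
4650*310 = 1441500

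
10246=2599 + 7647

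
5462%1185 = 722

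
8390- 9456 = -1066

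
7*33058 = 231406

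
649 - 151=498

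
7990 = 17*470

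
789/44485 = 789/44485 = 0.02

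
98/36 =49/18=2.72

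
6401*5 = 32005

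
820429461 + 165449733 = 985879194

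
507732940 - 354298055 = 153434885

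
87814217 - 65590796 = 22223421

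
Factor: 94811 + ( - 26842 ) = 11^1 *37^1*167^1 = 67969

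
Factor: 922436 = 2^2*31^1 * 43^1*173^1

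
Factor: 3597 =3^1 * 11^1*109^1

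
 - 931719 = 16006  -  947725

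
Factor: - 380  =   - 2^2 * 5^1*19^1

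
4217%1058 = 1043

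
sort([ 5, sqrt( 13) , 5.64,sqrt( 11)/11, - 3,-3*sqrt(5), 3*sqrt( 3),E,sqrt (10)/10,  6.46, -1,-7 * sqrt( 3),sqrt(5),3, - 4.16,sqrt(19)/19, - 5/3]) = [ - 7*sqrt(3 ), -3*sqrt( 5 ), - 4.16, - 3, - 5/3, - 1 , sqrt(19)/19,sqrt( 11)/11,sqrt( 10) /10,sqrt(5),E  ,  3,sqrt( 13), 5,3 * sqrt(3),5.64,6.46]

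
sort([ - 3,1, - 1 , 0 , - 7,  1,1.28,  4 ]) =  [  -  7, - 3, - 1,0,1,1, 1.28, 4 ] 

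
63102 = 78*809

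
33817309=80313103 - 46495794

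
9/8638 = 9/8638 = 0.00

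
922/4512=461/2256 = 0.20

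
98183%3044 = 775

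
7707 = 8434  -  727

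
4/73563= 4/73563= 0.00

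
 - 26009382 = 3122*( - 8331) 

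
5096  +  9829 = 14925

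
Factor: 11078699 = 47^1*73^1  *3229^1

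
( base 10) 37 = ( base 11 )34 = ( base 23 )1e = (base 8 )45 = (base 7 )52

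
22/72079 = 22/72079 = 0.00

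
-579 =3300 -3879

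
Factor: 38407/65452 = 2^(  -  2 )*193^1*199^1*16363^( - 1) 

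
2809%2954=2809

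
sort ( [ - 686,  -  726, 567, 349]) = [ - 726,  -  686, 349, 567 ] 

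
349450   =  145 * 2410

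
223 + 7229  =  7452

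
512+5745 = 6257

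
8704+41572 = 50276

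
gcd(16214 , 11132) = 242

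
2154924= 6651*324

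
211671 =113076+98595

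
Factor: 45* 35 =3^2*5^2*7^1 = 1575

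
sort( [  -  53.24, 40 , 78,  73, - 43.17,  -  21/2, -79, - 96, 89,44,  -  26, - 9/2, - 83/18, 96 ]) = [ - 96, - 79, - 53.24, - 43.17,  -  26,-21/2, - 83/18, - 9/2,40 , 44, 73 , 78, 89,96] 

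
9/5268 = 3/1756 = 0.00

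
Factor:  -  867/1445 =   -  3/5=- 3^1*5^ ( - 1)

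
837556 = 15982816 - 15145260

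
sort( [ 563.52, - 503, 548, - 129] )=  [-503, - 129,  548, 563.52 ] 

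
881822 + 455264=1337086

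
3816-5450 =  - 1634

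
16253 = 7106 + 9147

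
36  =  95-59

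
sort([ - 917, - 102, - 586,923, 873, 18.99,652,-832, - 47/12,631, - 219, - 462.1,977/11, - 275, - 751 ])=[-917,- 832,- 751, - 586,- 462.1, - 275, - 219, - 102,  -  47/12, 18.99, 977/11, 631,652,873, 923]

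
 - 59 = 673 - 732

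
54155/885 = 61+34/177 =61.19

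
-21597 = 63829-85426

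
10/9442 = 5/4721= 0.00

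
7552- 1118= 6434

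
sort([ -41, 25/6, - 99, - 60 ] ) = [- 99,-60, - 41,25/6] 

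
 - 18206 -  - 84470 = 66264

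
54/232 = 27/116=0.23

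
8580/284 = 2145/71 = 30.21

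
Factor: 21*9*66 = 12474 = 2^1*3^4 * 7^1 * 11^1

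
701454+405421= 1106875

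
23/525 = 23/525  =  0.04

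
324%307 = 17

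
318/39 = 106/13 = 8.15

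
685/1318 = 685/1318 = 0.52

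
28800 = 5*5760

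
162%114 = 48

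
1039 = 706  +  333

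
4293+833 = 5126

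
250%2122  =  250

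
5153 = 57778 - 52625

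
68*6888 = 468384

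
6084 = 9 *676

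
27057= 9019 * 3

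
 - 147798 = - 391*378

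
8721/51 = 171 = 171.00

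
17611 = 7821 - -9790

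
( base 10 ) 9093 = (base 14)3457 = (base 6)110033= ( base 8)21605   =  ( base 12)5319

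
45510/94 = 484 + 7/47=484.15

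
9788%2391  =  224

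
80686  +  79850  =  160536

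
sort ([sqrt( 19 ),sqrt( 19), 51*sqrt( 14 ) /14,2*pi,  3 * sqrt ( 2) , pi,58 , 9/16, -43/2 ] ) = [ - 43/2,9/16, pi, 3*sqrt(  2 ),sqrt(19),sqrt( 19 ), 2*pi,51 *sqrt ( 14 ) /14,58 ]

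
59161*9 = 532449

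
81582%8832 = 2094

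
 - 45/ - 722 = 45/722 =0.06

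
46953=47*999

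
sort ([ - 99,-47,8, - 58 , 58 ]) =[-99,-58 , -47, 8, 58 ]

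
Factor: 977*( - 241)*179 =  - 179^1*241^1*977^1 = - 42146803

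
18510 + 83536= 102046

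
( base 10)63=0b111111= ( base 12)53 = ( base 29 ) 25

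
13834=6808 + 7026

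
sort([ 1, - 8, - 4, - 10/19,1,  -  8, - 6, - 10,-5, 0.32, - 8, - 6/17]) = [ - 10, - 8, - 8, - 8, - 6 , - 5, - 4, - 10/19, -6/17,0.32, 1, 1 ] 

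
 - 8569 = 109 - 8678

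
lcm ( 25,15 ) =75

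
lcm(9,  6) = 18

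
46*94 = 4324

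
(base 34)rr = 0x3B1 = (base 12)669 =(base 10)945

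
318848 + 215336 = 534184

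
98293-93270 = 5023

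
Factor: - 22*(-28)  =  616 = 2^3 * 7^1*11^1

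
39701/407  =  97 + 6/11 = 97.55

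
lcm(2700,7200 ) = 21600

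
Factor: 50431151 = 79^1*239^1*2671^1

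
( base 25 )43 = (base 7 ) 205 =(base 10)103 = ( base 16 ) 67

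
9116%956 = 512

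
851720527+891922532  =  1743643059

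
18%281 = 18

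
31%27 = 4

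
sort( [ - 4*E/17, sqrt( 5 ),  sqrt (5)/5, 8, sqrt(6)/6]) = [- 4*E/17, sqrt(6)/6, sqrt( 5)/5, sqrt( 5), 8]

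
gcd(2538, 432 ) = 54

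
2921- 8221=-5300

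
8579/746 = 11  +  1/2  =  11.50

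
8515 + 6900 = 15415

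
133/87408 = 133/87408=   0.00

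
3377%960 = 497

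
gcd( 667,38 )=1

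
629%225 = 179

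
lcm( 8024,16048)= 16048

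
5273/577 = 5273/577= 9.14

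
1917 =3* 639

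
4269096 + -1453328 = 2815768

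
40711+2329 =43040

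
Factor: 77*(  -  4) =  - 308  =  - 2^2* 7^1 * 11^1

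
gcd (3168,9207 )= 99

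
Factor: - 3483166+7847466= 4364300 = 2^2*5^2*19^1*2297^1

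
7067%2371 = 2325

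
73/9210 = 73/9210 =0.01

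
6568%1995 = 583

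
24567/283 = 86 + 229/283  =  86.81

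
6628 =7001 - 373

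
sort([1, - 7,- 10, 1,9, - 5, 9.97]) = [ - 10,-7, - 5,1,1, 9, 9.97]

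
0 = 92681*0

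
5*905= 4525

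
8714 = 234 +8480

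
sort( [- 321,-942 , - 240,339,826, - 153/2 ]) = [ - 942, - 321, - 240,-153/2,339, 826] 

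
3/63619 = 3/63619 = 0.00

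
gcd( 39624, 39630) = 6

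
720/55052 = 180/13763 = 0.01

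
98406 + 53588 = 151994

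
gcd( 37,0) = 37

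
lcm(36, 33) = 396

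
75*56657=4249275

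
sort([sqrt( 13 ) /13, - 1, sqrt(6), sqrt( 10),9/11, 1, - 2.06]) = [-2.06, - 1, sqrt( 13)/13, 9/11, 1,sqrt ( 6),sqrt( 10)]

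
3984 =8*498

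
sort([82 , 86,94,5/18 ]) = [ 5/18,82,86, 94] 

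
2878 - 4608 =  - 1730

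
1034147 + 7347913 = 8382060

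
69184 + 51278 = 120462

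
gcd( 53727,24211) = 1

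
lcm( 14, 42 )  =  42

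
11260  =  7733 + 3527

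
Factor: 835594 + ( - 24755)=810839 = 810839^1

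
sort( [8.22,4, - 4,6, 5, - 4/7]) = [ - 4, - 4/7,4,5,  6,8.22]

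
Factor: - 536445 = -3^2*5^1 * 7^1*13^1*131^1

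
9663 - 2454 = 7209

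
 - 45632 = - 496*92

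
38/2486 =19/1243= 0.02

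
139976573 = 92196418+47780155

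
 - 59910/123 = - 19970/41  =  -  487.07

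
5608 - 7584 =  - 1976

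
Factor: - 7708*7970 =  - 61432760 = -2^3*5^1 * 41^1*47^1 * 797^1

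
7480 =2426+5054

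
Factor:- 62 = - 2^1*31^1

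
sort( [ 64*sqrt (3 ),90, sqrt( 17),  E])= [ E,sqrt ( 17 ), 90, 64* sqrt(3)]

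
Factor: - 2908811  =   - 2908811^1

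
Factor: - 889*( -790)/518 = 50165/37 = 5^1*37^(  -  1 )*79^1*127^1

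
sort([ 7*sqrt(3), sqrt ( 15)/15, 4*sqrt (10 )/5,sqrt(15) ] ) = [sqrt(15 ) /15,4*sqrt(10) /5,sqrt (15), 7*sqrt( 3)] 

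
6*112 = 672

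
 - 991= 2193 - 3184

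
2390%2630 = 2390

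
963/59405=963/59405 = 0.02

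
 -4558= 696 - 5254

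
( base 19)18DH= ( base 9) 14653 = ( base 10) 10011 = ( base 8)23433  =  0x271b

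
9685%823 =632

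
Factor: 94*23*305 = 659410 = 2^1*5^1*23^1*47^1*61^1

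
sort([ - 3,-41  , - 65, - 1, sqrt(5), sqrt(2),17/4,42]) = [-65, - 41, - 3, - 1,sqrt(2) , sqrt(5 ), 17/4,42]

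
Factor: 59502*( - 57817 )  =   - 3440227134 = - 2^1*3^1*17^1* 19^1 * 47^1*179^1*211^1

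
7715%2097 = 1424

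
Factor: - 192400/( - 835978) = 2^3*5^2*11^( - 1 )*79^(  -  1 ) = 200/869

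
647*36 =23292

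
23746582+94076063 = 117822645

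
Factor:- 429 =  - 3^1 * 11^1*13^1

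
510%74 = 66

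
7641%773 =684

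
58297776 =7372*7908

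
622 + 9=631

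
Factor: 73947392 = 2^8*19^1*23^1* 661^1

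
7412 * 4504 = 33383648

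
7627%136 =11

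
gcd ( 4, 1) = 1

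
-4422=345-4767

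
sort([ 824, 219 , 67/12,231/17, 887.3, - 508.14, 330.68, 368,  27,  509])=[-508.14, 67/12,231/17,27, 219, 330.68,  368,  509,824, 887.3] 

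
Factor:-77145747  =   - 3^1*7^2*524801^1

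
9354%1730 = 704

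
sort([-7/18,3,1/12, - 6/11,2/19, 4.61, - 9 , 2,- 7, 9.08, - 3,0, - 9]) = [ - 9, - 9, - 7,-3,-6/11,-7/18,0, 1/12,2/19,2,3,4.61, 9.08 ]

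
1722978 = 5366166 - 3643188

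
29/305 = 29/305 = 0.10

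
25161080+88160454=113321534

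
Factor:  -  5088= - 2^5*3^1*53^1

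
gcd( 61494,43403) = 1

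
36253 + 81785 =118038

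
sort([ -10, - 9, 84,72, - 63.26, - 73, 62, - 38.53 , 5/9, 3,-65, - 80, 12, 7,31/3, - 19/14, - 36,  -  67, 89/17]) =[-80,-73,  -  67, - 65 ,  -  63.26,  -  38.53,-36, - 10, -9,  -  19/14 , 5/9,3, 89/17, 7,31/3, 12,62, 72,84]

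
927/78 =309/26 = 11.88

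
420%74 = 50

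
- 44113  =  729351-773464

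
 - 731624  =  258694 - 990318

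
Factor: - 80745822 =  -  2^1*3^4*61^1*8171^1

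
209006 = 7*29858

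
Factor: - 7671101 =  - 7671101^1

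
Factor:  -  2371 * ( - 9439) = 2371^1*9439^1 = 22379869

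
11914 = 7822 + 4092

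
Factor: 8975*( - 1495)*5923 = -5^3* 13^1*23^1*359^1*5923^1 = - 79472592875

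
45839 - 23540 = 22299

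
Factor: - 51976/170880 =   -  73/240 = - 2^( - 4 )*3^( - 1 )*5^(-1)*73^1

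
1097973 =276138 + 821835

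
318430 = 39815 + 278615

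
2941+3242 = 6183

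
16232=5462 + 10770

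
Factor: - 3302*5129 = -2^1*13^1*23^1* 127^1 * 223^1=- 16935958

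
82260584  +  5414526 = 87675110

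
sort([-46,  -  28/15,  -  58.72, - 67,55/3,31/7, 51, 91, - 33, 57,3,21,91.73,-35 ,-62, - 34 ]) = [-67,-62,-58.72,-46, - 35 , - 34, - 33, - 28/15,3,31/7,55/3,21,51,57,91,91.73 ] 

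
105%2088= 105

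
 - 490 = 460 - 950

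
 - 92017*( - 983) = 90452711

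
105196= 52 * 2023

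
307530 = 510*603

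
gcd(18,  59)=1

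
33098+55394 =88492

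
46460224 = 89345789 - 42885565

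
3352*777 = 2604504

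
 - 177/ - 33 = 59/11=5.36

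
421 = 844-423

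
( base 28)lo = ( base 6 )2500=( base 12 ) 430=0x264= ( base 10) 612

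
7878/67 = 117 + 39/67 = 117.58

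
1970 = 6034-4064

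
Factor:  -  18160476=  - 2^2 * 3^1*977^1*1549^1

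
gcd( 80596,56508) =4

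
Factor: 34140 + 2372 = 36512 = 2^5 * 7^1*163^1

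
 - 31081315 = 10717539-41798854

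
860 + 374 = 1234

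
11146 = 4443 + 6703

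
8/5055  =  8/5055 = 0.00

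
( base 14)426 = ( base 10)818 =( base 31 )qc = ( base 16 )332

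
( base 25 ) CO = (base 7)642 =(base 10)324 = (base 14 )192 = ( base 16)144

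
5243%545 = 338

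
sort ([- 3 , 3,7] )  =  [ - 3  ,  3 , 7] 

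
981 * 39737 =38981997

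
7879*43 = 338797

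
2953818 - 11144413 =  - 8190595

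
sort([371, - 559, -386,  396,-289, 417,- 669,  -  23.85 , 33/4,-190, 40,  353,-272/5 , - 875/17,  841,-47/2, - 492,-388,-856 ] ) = [ - 856,-669, - 559, - 492, - 388, - 386, - 289,-190, - 272/5,  -  875/17, - 23.85, - 47/2, 33/4,  40,353, 371, 396, 417, 841 ]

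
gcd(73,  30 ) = 1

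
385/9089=385/9089 = 0.04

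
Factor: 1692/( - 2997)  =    -  188/333 =- 2^2*3^( - 2)*37^( - 1 )*47^1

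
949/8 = 118 + 5/8 = 118.62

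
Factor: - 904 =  - 2^3*113^1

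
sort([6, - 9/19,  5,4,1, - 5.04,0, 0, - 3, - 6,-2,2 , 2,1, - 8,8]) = [  -  8, - 6, - 5.04, -3, - 2, - 9/19,0,0,1,1,2, 2 , 4,5, 6, 8]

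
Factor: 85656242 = 2^1 * 7^1*103^1 *191^1*311^1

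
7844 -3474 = 4370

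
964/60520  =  241/15130 = 0.02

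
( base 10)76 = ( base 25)31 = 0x4c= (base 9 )84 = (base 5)301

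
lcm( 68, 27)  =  1836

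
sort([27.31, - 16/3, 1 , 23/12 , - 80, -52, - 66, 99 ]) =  [- 80, - 66  , - 52, - 16/3, 1, 23/12,  27.31, 99]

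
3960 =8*495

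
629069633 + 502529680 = 1131599313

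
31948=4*7987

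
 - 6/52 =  - 3/26=- 0.12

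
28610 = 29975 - 1365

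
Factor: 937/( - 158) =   -  2^(  -  1 )  *79^( - 1 )*937^1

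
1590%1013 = 577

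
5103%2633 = 2470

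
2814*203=571242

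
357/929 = 357/929 = 0.38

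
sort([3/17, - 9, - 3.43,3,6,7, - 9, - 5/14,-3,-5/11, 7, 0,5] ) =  [-9,-9,-3.43,-3, - 5/11,-5/14,0,3/17,3,5 , 6,7,7 ]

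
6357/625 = 10+ 107/625 = 10.17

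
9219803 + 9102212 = 18322015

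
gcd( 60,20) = 20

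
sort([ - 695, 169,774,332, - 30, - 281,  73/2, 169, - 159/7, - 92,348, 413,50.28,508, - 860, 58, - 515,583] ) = [ - 860,-695, - 515,  -  281, - 92, - 30, - 159/7,  73/2,50.28, 58,169 , 169, 332, 348,413,508,583,774 ]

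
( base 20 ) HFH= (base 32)6UD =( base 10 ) 7117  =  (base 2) 1101111001101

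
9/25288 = 9/25288=0.00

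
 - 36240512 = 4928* (-7354 ) 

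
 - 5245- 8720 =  - 13965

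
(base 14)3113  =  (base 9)12523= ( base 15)2780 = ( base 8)20375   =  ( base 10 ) 8445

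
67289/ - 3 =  - 67289/3 = - 22429.67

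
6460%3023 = 414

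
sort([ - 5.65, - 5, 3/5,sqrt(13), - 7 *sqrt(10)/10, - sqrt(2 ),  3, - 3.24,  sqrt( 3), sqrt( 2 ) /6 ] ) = [-5.65, -5, - 3.24, -7*sqrt( 10 )/10,-sqrt(2), sqrt(2) /6, 3/5,sqrt(3 ),3, sqrt ( 13) ] 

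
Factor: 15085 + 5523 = 2^7 * 7^1*23^1 = 20608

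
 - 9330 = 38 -9368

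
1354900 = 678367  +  676533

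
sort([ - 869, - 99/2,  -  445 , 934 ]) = [ - 869,  -  445,-99/2, 934]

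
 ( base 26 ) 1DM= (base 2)10000001100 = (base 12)724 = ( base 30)14g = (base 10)1036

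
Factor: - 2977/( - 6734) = 229/518=2^( - 1)  *  7^(  -  1 )* 37^( - 1) *229^1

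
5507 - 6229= - 722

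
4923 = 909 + 4014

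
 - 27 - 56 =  - 83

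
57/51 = 19/17 = 1.12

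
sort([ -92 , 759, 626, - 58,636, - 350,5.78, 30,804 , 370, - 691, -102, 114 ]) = [-691, - 350, - 102, - 92, - 58 , 5.78, 30 , 114,370,626,636,759,804 ] 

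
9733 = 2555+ 7178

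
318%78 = 6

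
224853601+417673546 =642527147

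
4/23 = 4/23 = 0.17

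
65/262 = 65/262 = 0.25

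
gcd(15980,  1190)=170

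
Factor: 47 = 47^1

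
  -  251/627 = - 251/627 =- 0.40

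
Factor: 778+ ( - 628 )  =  150 = 2^1*3^1*5^2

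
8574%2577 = 843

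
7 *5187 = 36309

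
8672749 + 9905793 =18578542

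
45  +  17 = 62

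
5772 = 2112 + 3660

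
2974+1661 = 4635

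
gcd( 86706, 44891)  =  1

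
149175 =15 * 9945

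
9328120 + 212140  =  9540260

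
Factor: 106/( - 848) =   -  2^( - 3)= - 1/8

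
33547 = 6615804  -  6582257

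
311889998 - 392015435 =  - 80125437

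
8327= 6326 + 2001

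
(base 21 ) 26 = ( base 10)48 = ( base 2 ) 110000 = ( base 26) 1m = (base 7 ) 66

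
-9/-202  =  9/202 = 0.04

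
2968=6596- 3628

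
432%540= 432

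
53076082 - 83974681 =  - 30898599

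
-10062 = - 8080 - 1982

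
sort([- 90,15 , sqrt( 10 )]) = [ -90,sqrt( 10), 15 ]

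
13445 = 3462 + 9983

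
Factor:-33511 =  - 23^1*31^1*47^1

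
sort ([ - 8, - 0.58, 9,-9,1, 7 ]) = [ - 9, - 8, - 0.58, 1,  7,  9]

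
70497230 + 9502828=80000058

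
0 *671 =0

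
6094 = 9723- 3629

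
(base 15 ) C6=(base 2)10111010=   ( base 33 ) 5l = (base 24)7I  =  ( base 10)186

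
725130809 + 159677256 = 884808065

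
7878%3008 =1862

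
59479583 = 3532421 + 55947162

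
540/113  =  540/113=   4.78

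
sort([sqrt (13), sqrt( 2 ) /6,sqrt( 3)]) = [ sqrt( 2 ) /6,sqrt(3 ) , sqrt( 13 )]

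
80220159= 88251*909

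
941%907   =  34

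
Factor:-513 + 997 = 484 = 2^2*11^2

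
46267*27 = 1249209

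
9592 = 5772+3820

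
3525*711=2506275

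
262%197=65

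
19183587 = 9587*2001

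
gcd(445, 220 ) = 5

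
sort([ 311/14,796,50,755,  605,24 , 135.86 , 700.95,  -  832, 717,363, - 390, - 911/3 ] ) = [ - 832,-390,- 911/3,311/14,24 , 50, 135.86,363,605,700.95,717,755 , 796 ]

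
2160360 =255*8472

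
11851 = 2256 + 9595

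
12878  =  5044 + 7834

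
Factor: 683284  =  2^2*7^1 * 23^1*1061^1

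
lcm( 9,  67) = 603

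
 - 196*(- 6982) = 1368472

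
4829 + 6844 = 11673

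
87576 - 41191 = 46385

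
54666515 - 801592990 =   -  746926475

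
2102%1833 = 269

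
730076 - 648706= 81370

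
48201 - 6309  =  41892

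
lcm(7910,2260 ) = 15820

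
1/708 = 1/708=0.00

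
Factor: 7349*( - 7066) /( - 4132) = 25964017/2066 = 2^( - 1 )*1033^( - 1)*  3533^1*7349^1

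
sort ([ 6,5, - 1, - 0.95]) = [ - 1, - 0.95, 5,6]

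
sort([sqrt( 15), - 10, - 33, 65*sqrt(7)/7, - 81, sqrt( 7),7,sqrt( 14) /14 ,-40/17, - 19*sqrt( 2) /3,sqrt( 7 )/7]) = [ - 81, - 33, - 10, -19 * sqrt(2)/3 , - 40/17,sqrt(14)/14,  sqrt( 7)/7 , sqrt( 7),sqrt( 15),7,65*sqrt(7)/7] 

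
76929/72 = 25643/24  =  1068.46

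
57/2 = 57/2 = 28.50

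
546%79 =72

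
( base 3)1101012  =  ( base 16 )3ec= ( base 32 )VC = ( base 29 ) 15i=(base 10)1004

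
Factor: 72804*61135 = 2^2*3^1*5^1*6067^1 * 12227^1  =  4450872540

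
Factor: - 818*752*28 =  - 2^7*7^1 * 47^1*409^1 = -17223808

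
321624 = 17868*18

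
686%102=74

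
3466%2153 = 1313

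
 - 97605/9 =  - 10845 = - 10845.00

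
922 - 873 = 49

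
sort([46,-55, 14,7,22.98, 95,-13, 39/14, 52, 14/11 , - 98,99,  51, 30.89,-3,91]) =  [-98, - 55, - 13, - 3,14/11,39/14 , 7,14,22.98,30.89,46, 51,  52,91,95,99]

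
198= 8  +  190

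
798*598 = 477204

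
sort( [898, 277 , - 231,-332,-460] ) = [  -  460,-332, - 231,  277,898]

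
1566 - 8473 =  - 6907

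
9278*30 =278340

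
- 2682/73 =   -  37 + 19/73 =- 36.74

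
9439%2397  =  2248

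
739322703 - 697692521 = 41630182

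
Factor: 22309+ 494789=2^1*3^1*86183^1 = 517098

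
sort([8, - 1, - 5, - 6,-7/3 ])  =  [ - 6, - 5, -7/3 , - 1,8]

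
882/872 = 1+5/436=1.01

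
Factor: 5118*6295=2^1* 3^1*5^1*853^1*1259^1 = 32217810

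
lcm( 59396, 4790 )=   296980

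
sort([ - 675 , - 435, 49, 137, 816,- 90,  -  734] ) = [-734,  -  675 ,-435,  -  90,49,137, 816]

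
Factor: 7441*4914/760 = 18282537/380 = 2^( - 2)*3^3*5^( - 1 )  *7^2*13^1*19^( - 1 ) * 1063^1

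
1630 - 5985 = -4355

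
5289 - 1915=3374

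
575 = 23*25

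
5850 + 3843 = 9693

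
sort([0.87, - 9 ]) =[ - 9 , 0.87 ]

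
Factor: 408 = 2^3*3^1*17^1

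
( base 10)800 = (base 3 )1002122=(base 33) o8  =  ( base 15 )385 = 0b1100100000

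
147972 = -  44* ( - 3363)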